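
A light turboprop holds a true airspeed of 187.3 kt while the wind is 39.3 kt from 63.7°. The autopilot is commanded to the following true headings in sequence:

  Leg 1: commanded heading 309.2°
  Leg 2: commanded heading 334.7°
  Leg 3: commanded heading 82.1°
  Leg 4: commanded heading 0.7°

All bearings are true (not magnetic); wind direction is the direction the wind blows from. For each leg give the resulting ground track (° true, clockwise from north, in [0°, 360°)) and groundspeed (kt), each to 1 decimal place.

Leg 1: heading 309.2°; drift -10.0° → track 299.2°, groundspeed 206.7 kt
Leg 2: heading 334.7°; drift -11.9° → track 322.8°, groundspeed 190.7 kt
Leg 3: heading 82.1°; drift +4.7° → track 86.8°, groundspeed 150.5 kt
Leg 4: heading 0.7°; drift -11.7° → track 349.0°, groundspeed 173.0 kt

Leg 1: track=299.2°, groundspeed=206.7 kt
Leg 2: track=322.8°, groundspeed=190.7 kt
Leg 3: track=86.8°, groundspeed=150.5 kt
Leg 4: track=349.0°, groundspeed=173.0 kt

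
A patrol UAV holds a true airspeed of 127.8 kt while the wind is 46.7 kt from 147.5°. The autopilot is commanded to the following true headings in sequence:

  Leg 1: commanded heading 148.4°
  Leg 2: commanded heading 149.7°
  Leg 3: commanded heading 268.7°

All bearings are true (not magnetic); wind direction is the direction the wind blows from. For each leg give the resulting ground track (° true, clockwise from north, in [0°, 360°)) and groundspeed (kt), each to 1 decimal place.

Leg 1: track=148.9°, groundspeed=81.1 kt
Leg 2: track=151.0°, groundspeed=81.2 kt
Leg 3: track=283.4°, groundspeed=157.2 kt

Leg 1: heading 148.4°; drift +0.5° → track 148.9°, groundspeed 81.1 kt
Leg 2: heading 149.7°; drift +1.3° → track 151.0°, groundspeed 81.2 kt
Leg 3: heading 268.7°; drift +14.7° → track 283.4°, groundspeed 157.2 kt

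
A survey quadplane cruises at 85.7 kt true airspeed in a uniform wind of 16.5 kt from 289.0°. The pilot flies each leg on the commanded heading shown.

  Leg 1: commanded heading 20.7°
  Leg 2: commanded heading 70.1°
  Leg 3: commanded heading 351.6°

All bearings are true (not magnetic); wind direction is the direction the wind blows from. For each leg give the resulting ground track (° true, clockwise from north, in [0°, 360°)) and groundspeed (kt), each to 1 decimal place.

Leg 1: track=31.5°, groundspeed=87.8 kt
Leg 2: track=76.1°, groundspeed=99.1 kt
Leg 3: track=2.2°, groundspeed=79.5 kt

Leg 1: heading 20.7°; drift +10.8° → track 31.5°, groundspeed 87.8 kt
Leg 2: heading 70.1°; drift +6.0° → track 76.1°, groundspeed 99.1 kt
Leg 3: heading 351.6°; drift +10.6° → track 2.2°, groundspeed 79.5 kt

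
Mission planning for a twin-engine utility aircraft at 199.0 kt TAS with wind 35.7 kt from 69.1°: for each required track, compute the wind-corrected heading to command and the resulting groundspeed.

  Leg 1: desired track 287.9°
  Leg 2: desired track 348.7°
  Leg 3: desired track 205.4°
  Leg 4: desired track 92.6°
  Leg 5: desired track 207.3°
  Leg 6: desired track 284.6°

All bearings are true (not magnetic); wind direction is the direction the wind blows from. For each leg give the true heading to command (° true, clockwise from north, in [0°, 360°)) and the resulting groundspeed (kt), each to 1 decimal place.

Leg 1: heading=294.4°, groundspeed=225.6 kt
Leg 2: heading=358.9°, groundspeed=189.9 kt
Leg 3: heading=198.3°, groundspeed=223.3 kt
Leg 4: heading=88.5°, groundspeed=165.8 kt
Leg 5: heading=200.4°, groundspeed=224.2 kt
Leg 6: heading=290.6°, groundspeed=227.0 kt

Leg 1: desired track 287.9°; wind correction +6.5° → command heading 294.4°, groundspeed 225.6 kt
Leg 2: desired track 348.7°; wind correction +10.2° → command heading 358.9°, groundspeed 189.9 kt
Leg 3: desired track 205.4°; wind correction -7.1° → command heading 198.3°, groundspeed 223.3 kt
Leg 4: desired track 92.6°; wind correction -4.1° → command heading 88.5°, groundspeed 165.8 kt
Leg 5: desired track 207.3°; wind correction -6.9° → command heading 200.4°, groundspeed 224.2 kt
Leg 6: desired track 284.6°; wind correction +6.0° → command heading 290.6°, groundspeed 227.0 kt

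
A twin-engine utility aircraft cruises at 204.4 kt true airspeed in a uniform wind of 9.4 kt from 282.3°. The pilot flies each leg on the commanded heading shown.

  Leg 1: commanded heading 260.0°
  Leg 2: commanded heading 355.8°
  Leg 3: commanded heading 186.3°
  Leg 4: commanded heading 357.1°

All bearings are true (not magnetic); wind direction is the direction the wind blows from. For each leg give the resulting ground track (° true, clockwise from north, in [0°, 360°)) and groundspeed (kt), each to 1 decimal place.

Leg 1: track=259.0°, groundspeed=195.7 kt
Leg 2: track=358.4°, groundspeed=201.9 kt
Leg 3: track=183.7°, groundspeed=205.6 kt
Leg 4: track=359.7°, groundspeed=202.1 kt

Leg 1: heading 260.0°; drift -1.0° → track 259.0°, groundspeed 195.7 kt
Leg 2: heading 355.8°; drift +2.6° → track 358.4°, groundspeed 201.9 kt
Leg 3: heading 186.3°; drift -2.6° → track 183.7°, groundspeed 205.6 kt
Leg 4: heading 357.1°; drift +2.6° → track 359.7°, groundspeed 202.1 kt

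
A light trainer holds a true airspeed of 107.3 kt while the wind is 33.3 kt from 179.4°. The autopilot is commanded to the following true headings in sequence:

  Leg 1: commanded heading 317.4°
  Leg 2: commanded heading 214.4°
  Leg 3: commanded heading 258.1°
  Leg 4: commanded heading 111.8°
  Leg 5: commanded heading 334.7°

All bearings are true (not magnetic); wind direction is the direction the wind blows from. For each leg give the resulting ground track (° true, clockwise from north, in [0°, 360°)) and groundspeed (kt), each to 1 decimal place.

Leg 1: track=327.0°, groundspeed=133.9 kt
Leg 2: track=227.8°, groundspeed=82.3 kt
Leg 3: track=276.1°, groundspeed=105.9 kt
Leg 4: track=93.8°, groundspeed=99.5 kt
Leg 5: track=340.5°, groundspeed=138.3 kt

Leg 1: heading 317.4°; drift +9.6° → track 327.0°, groundspeed 133.9 kt
Leg 2: heading 214.4°; drift +13.4° → track 227.8°, groundspeed 82.3 kt
Leg 3: heading 258.1°; drift +18.0° → track 276.1°, groundspeed 105.9 kt
Leg 4: heading 111.8°; drift -18.0° → track 93.8°, groundspeed 99.5 kt
Leg 5: heading 334.7°; drift +5.8° → track 340.5°, groundspeed 138.3 kt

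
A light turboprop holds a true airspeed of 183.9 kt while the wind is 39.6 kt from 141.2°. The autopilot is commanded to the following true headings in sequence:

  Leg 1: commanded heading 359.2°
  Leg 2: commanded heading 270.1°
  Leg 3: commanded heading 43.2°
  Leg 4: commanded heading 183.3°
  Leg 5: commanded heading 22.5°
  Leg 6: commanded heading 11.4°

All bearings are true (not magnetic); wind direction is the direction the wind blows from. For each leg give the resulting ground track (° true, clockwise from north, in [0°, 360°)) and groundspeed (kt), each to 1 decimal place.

Leg 1: track=352.7°, groundspeed=216.5 kt
Leg 2: track=278.5°, groundspeed=211.0 kt
Leg 3: track=31.5°, groundspeed=193.4 kt
Leg 4: track=193.0°, groundspeed=156.8 kt
Leg 5: track=12.8°, groundspeed=205.9 kt
Leg 6: track=3.1°, groundspeed=211.4 kt

Leg 1: heading 359.2°; drift -6.5° → track 352.7°, groundspeed 216.5 kt
Leg 2: heading 270.1°; drift +8.4° → track 278.5°, groundspeed 211.0 kt
Leg 3: heading 43.2°; drift -11.7° → track 31.5°, groundspeed 193.4 kt
Leg 4: heading 183.3°; drift +9.7° → track 193.0°, groundspeed 156.8 kt
Leg 5: heading 22.5°; drift -9.7° → track 12.8°, groundspeed 205.9 kt
Leg 6: heading 11.4°; drift -8.3° → track 3.1°, groundspeed 211.4 kt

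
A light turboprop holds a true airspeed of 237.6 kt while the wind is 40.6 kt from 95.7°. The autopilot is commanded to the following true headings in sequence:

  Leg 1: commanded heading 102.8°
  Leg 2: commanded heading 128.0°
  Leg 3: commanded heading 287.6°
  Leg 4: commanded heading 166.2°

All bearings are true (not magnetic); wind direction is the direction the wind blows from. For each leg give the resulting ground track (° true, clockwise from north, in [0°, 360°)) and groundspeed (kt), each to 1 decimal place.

Leg 1: heading 102.8°; drift +1.5° → track 104.3°, groundspeed 197.4 kt
Leg 2: heading 128.0°; drift +6.1° → track 134.1°, groundspeed 204.4 kt
Leg 3: heading 287.6°; drift -1.7° → track 285.9°, groundspeed 277.5 kt
Leg 4: heading 166.2°; drift +9.7° → track 175.9°, groundspeed 227.3 kt

Leg 1: track=104.3°, groundspeed=197.4 kt
Leg 2: track=134.1°, groundspeed=204.4 kt
Leg 3: track=285.9°, groundspeed=277.5 kt
Leg 4: track=175.9°, groundspeed=227.3 kt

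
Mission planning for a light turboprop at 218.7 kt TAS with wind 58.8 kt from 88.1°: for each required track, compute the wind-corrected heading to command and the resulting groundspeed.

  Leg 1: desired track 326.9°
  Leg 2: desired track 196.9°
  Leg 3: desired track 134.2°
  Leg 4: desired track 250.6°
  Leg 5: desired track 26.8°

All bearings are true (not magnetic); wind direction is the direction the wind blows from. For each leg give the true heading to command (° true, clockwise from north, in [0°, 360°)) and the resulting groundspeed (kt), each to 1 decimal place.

Leg 1: heading=340.2°, groundspeed=243.3 kt
Leg 2: heading=182.2°, groundspeed=230.4 kt
Leg 3: heading=123.0°, groundspeed=173.8 kt
Leg 4: heading=246.0°, groundspeed=274.1 kt
Leg 5: heading=40.4°, groundspeed=184.3 kt

Leg 1: desired track 326.9°; wind correction +13.3° → command heading 340.2°, groundspeed 243.3 kt
Leg 2: desired track 196.9°; wind correction -14.7° → command heading 182.2°, groundspeed 230.4 kt
Leg 3: desired track 134.2°; wind correction -11.2° → command heading 123.0°, groundspeed 173.8 kt
Leg 4: desired track 250.6°; wind correction -4.6° → command heading 246.0°, groundspeed 274.1 kt
Leg 5: desired track 26.8°; wind correction +13.6° → command heading 40.4°, groundspeed 184.3 kt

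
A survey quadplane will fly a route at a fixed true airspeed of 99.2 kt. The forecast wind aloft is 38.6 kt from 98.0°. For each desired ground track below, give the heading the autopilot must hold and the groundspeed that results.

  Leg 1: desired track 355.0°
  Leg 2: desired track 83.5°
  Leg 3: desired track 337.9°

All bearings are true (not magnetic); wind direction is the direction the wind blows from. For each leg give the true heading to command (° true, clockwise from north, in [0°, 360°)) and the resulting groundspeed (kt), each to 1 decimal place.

Leg 1: heading=17.3°, groundspeed=100.5 kt
Leg 2: heading=89.1°, groundspeed=61.4 kt
Leg 3: heading=357.6°, groundspeed=112.8 kt

Leg 1: desired track 355.0°; wind correction +22.3° → command heading 17.3°, groundspeed 100.5 kt
Leg 2: desired track 83.5°; wind correction +5.6° → command heading 89.1°, groundspeed 61.4 kt
Leg 3: desired track 337.9°; wind correction +19.7° → command heading 357.6°, groundspeed 112.8 kt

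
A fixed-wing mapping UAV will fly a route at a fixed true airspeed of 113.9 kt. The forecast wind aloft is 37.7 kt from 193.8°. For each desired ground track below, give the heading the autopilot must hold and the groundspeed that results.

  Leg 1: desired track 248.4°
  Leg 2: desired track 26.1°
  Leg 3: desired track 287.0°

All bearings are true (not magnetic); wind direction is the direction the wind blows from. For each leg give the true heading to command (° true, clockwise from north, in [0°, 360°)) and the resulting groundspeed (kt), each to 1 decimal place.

Leg 1: desired track 248.4°; wind correction -15.7° → command heading 232.7°, groundspeed 87.8 kt
Leg 2: desired track 26.1°; wind correction +4.0° → command heading 30.1°, groundspeed 150.5 kt
Leg 3: desired track 287.0°; wind correction -19.3° → command heading 267.7°, groundspeed 109.6 kt

Leg 1: heading=232.7°, groundspeed=87.8 kt
Leg 2: heading=30.1°, groundspeed=150.5 kt
Leg 3: heading=267.7°, groundspeed=109.6 kt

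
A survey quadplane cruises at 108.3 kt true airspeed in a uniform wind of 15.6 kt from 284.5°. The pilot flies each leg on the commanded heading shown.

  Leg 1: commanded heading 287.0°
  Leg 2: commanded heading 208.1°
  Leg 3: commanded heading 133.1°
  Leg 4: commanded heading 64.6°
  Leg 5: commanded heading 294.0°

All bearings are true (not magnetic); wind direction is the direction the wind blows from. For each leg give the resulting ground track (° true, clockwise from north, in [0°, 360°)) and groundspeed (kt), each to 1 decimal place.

Leg 1: heading 287.0°; drift +0.4° → track 287.4°, groundspeed 92.7 kt
Leg 2: heading 208.1°; drift -8.2° → track 199.9°, groundspeed 105.7 kt
Leg 3: heading 133.1°; drift -3.5° → track 129.6°, groundspeed 122.2 kt
Leg 4: heading 64.6°; drift +4.8° → track 69.4°, groundspeed 120.7 kt
Leg 5: heading 294.0°; drift +1.6° → track 295.6°, groundspeed 92.9 kt

Leg 1: track=287.4°, groundspeed=92.7 kt
Leg 2: track=199.9°, groundspeed=105.7 kt
Leg 3: track=129.6°, groundspeed=122.2 kt
Leg 4: track=69.4°, groundspeed=120.7 kt
Leg 5: track=295.6°, groundspeed=92.9 kt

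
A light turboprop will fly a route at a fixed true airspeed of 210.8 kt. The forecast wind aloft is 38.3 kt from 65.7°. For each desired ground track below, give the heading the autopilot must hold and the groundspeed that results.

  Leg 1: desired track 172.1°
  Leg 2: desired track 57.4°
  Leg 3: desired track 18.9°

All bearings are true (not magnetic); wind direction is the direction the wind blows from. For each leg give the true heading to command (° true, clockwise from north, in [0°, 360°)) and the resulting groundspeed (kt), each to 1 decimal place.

Leg 1: heading=162.1°, groundspeed=218.4 kt
Leg 2: heading=58.9°, groundspeed=172.8 kt
Leg 3: heading=26.5°, groundspeed=182.7 kt

Leg 1: desired track 172.1°; wind correction -10.0° → command heading 162.1°, groundspeed 218.4 kt
Leg 2: desired track 57.4°; wind correction +1.5° → command heading 58.9°, groundspeed 172.8 kt
Leg 3: desired track 18.9°; wind correction +7.6° → command heading 26.5°, groundspeed 182.7 kt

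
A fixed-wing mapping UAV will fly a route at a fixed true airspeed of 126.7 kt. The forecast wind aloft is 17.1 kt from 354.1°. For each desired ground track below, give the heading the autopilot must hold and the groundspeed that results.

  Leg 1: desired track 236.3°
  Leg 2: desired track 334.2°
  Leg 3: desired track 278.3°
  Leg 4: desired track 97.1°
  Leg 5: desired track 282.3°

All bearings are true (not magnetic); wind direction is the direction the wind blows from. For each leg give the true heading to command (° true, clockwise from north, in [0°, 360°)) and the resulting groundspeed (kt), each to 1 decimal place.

Leg 1: desired track 236.3°; wind correction +6.9° → command heading 243.2°, groundspeed 133.8 kt
Leg 2: desired track 334.2°; wind correction +2.6° → command heading 336.8°, groundspeed 110.5 kt
Leg 3: desired track 278.3°; wind correction +7.5° → command heading 285.8°, groundspeed 121.4 kt
Leg 4: desired track 97.1°; wind correction -7.6° → command heading 89.5°, groundspeed 129.4 kt
Leg 5: desired track 282.3°; wind correction +7.4° → command heading 289.7°, groundspeed 120.3 kt

Leg 1: heading=243.2°, groundspeed=133.8 kt
Leg 2: heading=336.8°, groundspeed=110.5 kt
Leg 3: heading=285.8°, groundspeed=121.4 kt
Leg 4: heading=89.5°, groundspeed=129.4 kt
Leg 5: heading=289.7°, groundspeed=120.3 kt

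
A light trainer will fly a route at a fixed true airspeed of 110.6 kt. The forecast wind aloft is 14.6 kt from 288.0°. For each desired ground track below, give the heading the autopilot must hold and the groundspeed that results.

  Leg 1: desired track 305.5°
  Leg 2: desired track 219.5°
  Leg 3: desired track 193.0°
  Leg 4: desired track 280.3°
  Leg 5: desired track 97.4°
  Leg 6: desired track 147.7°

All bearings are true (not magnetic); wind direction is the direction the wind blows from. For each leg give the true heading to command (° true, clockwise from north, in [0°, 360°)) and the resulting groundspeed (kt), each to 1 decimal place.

Leg 1: heading=303.2°, groundspeed=96.6 kt
Leg 2: heading=226.6°, groundspeed=104.4 kt
Leg 3: heading=200.6°, groundspeed=110.9 kt
Leg 4: heading=281.3°, groundspeed=96.1 kt
Leg 5: heading=96.0°, groundspeed=124.9 kt
Leg 6: heading=152.5°, groundspeed=121.4 kt

Leg 1: desired track 305.5°; wind correction -2.3° → command heading 303.2°, groundspeed 96.6 kt
Leg 2: desired track 219.5°; wind correction +7.1° → command heading 226.6°, groundspeed 104.4 kt
Leg 3: desired track 193.0°; wind correction +7.6° → command heading 200.6°, groundspeed 110.9 kt
Leg 4: desired track 280.3°; wind correction +1.0° → command heading 281.3°, groundspeed 96.1 kt
Leg 5: desired track 97.4°; wind correction -1.4° → command heading 96.0°, groundspeed 124.9 kt
Leg 6: desired track 147.7°; wind correction +4.8° → command heading 152.5°, groundspeed 121.4 kt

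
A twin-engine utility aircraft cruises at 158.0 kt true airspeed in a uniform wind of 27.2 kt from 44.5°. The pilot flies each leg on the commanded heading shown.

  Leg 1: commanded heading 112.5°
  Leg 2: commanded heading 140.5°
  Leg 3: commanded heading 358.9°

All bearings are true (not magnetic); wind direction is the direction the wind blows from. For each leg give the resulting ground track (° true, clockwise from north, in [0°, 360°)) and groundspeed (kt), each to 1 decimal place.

Leg 1: heading 112.5°; drift +9.7° → track 122.2°, groundspeed 149.9 kt
Leg 2: heading 140.5°; drift +9.5° → track 150.0°, groundspeed 163.1 kt
Leg 3: heading 358.9°; drift -8.0° → track 350.9°, groundspeed 140.3 kt

Leg 1: track=122.2°, groundspeed=149.9 kt
Leg 2: track=150.0°, groundspeed=163.1 kt
Leg 3: track=350.9°, groundspeed=140.3 kt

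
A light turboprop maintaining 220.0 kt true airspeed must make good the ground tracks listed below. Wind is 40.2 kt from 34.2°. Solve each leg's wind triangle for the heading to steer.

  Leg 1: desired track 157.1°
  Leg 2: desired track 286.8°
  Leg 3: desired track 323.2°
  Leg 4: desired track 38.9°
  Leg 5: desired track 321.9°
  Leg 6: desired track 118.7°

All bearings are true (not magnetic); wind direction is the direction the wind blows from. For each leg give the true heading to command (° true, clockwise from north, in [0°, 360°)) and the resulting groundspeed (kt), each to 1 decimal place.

Leg 1: heading=148.3°, groundspeed=239.2 kt
Leg 2: heading=296.8°, groundspeed=228.7 kt
Leg 3: heading=333.1°, groundspeed=203.6 kt
Leg 4: heading=38.0°, groundspeed=179.9 kt
Leg 5: heading=331.9°, groundspeed=204.4 kt
Leg 6: heading=108.2°, groundspeed=212.5 kt

Leg 1: desired track 157.1°; wind correction -8.8° → command heading 148.3°, groundspeed 239.2 kt
Leg 2: desired track 286.8°; wind correction +10.0° → command heading 296.8°, groundspeed 228.7 kt
Leg 3: desired track 323.2°; wind correction +9.9° → command heading 333.1°, groundspeed 203.6 kt
Leg 4: desired track 38.9°; wind correction -0.9° → command heading 38.0°, groundspeed 179.9 kt
Leg 5: desired track 321.9°; wind correction +10.0° → command heading 331.9°, groundspeed 204.4 kt
Leg 6: desired track 118.7°; wind correction -10.5° → command heading 108.2°, groundspeed 212.5 kt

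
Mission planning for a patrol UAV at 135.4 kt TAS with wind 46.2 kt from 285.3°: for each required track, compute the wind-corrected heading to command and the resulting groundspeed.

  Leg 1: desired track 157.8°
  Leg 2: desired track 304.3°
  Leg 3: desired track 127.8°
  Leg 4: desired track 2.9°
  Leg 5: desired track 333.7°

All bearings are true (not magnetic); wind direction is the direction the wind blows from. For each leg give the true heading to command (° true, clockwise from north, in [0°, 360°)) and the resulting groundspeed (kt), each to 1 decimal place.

Leg 1: heading=173.5°, groundspeed=158.5 kt
Leg 2: heading=297.9°, groundspeed=90.9 kt
Leg 3: heading=135.3°, groundspeed=176.9 kt
Leg 4: heading=343.4°, groundspeed=117.7 kt
Leg 5: heading=318.9°, groundspeed=100.2 kt

Leg 1: desired track 157.8°; wind correction +15.7° → command heading 173.5°, groundspeed 158.5 kt
Leg 2: desired track 304.3°; wind correction -6.4° → command heading 297.9°, groundspeed 90.9 kt
Leg 3: desired track 127.8°; wind correction +7.5° → command heading 135.3°, groundspeed 176.9 kt
Leg 4: desired track 2.9°; wind correction -19.5° → command heading 343.4°, groundspeed 117.7 kt
Leg 5: desired track 333.7°; wind correction -14.8° → command heading 318.9°, groundspeed 100.2 kt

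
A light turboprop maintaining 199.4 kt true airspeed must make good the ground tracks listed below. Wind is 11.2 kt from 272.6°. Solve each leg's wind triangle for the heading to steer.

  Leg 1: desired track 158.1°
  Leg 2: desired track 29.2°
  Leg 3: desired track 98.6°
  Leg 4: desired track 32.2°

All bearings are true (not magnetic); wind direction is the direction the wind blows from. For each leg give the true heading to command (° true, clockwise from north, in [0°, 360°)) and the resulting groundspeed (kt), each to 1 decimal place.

Leg 1: heading=161.0°, groundspeed=203.8 kt
Leg 2: heading=26.3°, groundspeed=204.2 kt
Leg 3: heading=98.9°, groundspeed=210.5 kt
Leg 4: heading=29.4°, groundspeed=204.7 kt

Leg 1: desired track 158.1°; wind correction +2.9° → command heading 161.0°, groundspeed 203.8 kt
Leg 2: desired track 29.2°; wind correction -2.9° → command heading 26.3°, groundspeed 204.2 kt
Leg 3: desired track 98.6°; wind correction +0.3° → command heading 98.9°, groundspeed 210.5 kt
Leg 4: desired track 32.2°; wind correction -2.8° → command heading 29.4°, groundspeed 204.7 kt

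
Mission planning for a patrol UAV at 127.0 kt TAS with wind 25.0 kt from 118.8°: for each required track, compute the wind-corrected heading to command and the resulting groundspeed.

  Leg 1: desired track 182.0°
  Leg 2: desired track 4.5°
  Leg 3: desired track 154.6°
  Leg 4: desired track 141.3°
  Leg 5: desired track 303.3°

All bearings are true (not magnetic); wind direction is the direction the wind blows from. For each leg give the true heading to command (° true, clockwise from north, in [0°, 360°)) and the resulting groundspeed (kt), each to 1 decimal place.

Leg 1: desired track 182.0°; wind correction -10.1° → command heading 171.9°, groundspeed 113.8 kt
Leg 2: desired track 4.5°; wind correction +10.3° → command heading 14.8°, groundspeed 135.2 kt
Leg 3: desired track 154.6°; wind correction -6.6° → command heading 148.0°, groundspeed 105.9 kt
Leg 4: desired track 141.3°; wind correction -4.3° → command heading 137.0°, groundspeed 103.5 kt
Leg 5: desired track 303.3°; wind correction +0.9° → command heading 304.2°, groundspeed 151.9 kt

Leg 1: heading=171.9°, groundspeed=113.8 kt
Leg 2: heading=14.8°, groundspeed=135.2 kt
Leg 3: heading=148.0°, groundspeed=105.9 kt
Leg 4: heading=137.0°, groundspeed=103.5 kt
Leg 5: heading=304.2°, groundspeed=151.9 kt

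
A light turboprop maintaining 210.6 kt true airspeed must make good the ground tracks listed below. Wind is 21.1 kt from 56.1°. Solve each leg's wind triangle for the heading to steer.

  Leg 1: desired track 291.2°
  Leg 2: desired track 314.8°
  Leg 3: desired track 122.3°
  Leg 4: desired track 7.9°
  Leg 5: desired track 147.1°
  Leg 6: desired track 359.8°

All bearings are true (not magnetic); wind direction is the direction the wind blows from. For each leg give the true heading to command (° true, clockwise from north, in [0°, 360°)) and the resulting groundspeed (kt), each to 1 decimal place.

Leg 1: heading=295.9°, groundspeed=222.0 kt
Leg 2: heading=320.4°, groundspeed=213.7 kt
Leg 3: heading=117.0°, groundspeed=201.2 kt
Leg 4: heading=12.2°, groundspeed=195.9 kt
Leg 5: heading=141.4°, groundspeed=209.9 kt
Leg 6: heading=4.6°, groundspeed=198.2 kt

Leg 1: desired track 291.2°; wind correction +4.7° → command heading 295.9°, groundspeed 222.0 kt
Leg 2: desired track 314.8°; wind correction +5.6° → command heading 320.4°, groundspeed 213.7 kt
Leg 3: desired track 122.3°; wind correction -5.3° → command heading 117.0°, groundspeed 201.2 kt
Leg 4: desired track 7.9°; wind correction +4.3° → command heading 12.2°, groundspeed 195.9 kt
Leg 5: desired track 147.1°; wind correction -5.7° → command heading 141.4°, groundspeed 209.9 kt
Leg 6: desired track 359.8°; wind correction +4.8° → command heading 4.6°, groundspeed 198.2 kt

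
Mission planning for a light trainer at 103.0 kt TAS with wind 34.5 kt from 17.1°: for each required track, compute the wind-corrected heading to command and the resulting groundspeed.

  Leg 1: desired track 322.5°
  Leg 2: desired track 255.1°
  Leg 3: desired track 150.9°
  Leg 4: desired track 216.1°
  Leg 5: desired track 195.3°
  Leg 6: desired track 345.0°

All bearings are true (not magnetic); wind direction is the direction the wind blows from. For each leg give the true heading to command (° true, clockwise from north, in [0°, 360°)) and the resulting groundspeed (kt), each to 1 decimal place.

Leg 1: desired track 322.5°; wind correction +15.8° → command heading 338.3°, groundspeed 79.1 kt
Leg 2: desired track 255.1°; wind correction +16.5° → command heading 271.6°, groundspeed 117.0 kt
Leg 3: desired track 150.9°; wind correction -14.0° → command heading 136.9°, groundspeed 123.8 kt
Leg 4: desired track 216.1°; wind correction +6.3° → command heading 222.4°, groundspeed 135.0 kt
Leg 5: desired track 195.3°; wind correction -0.6° → command heading 194.7°, groundspeed 137.5 kt
Leg 6: desired track 345.0°; wind correction +10.3° → command heading 355.3°, groundspeed 72.1 kt

Leg 1: heading=338.3°, groundspeed=79.1 kt
Leg 2: heading=271.6°, groundspeed=117.0 kt
Leg 3: heading=136.9°, groundspeed=123.8 kt
Leg 4: heading=222.4°, groundspeed=135.0 kt
Leg 5: heading=194.7°, groundspeed=137.5 kt
Leg 6: heading=355.3°, groundspeed=72.1 kt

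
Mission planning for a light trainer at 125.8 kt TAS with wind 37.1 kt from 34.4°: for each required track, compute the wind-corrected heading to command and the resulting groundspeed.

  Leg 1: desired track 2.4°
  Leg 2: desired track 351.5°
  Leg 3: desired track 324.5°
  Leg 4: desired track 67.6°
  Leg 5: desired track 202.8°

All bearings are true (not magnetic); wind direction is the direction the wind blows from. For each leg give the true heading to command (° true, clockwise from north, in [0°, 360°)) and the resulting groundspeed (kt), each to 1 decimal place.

Leg 1: desired track 2.4°; wind correction +9.0° → command heading 11.4°, groundspeed 92.8 kt
Leg 2: desired track 351.5°; wind correction +11.6° → command heading 3.1°, groundspeed 96.1 kt
Leg 3: desired track 324.5°; wind correction +16.1° → command heading 340.6°, groundspeed 108.1 kt
Leg 4: desired track 67.6°; wind correction -9.3° → command heading 58.3°, groundspeed 93.1 kt
Leg 5: desired track 202.8°; wind correction -3.4° → command heading 199.4°, groundspeed 161.9 kt

Leg 1: heading=11.4°, groundspeed=92.8 kt
Leg 2: heading=3.1°, groundspeed=96.1 kt
Leg 3: heading=340.6°, groundspeed=108.1 kt
Leg 4: heading=58.3°, groundspeed=93.1 kt
Leg 5: heading=199.4°, groundspeed=161.9 kt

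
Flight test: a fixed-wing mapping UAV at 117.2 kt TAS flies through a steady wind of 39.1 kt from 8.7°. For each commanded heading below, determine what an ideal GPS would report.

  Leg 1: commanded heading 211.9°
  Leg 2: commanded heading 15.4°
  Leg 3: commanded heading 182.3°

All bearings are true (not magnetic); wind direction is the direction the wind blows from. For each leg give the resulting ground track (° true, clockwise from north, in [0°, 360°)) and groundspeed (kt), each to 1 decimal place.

Leg 1: track=206.2°, groundspeed=153.9 kt
Leg 2: track=18.7°, groundspeed=78.5 kt
Leg 3: track=183.9°, groundspeed=156.1 kt

Leg 1: heading 211.9°; drift -5.7° → track 206.2°, groundspeed 153.9 kt
Leg 2: heading 15.4°; drift +3.3° → track 18.7°, groundspeed 78.5 kt
Leg 3: heading 182.3°; drift +1.6° → track 183.9°, groundspeed 156.1 kt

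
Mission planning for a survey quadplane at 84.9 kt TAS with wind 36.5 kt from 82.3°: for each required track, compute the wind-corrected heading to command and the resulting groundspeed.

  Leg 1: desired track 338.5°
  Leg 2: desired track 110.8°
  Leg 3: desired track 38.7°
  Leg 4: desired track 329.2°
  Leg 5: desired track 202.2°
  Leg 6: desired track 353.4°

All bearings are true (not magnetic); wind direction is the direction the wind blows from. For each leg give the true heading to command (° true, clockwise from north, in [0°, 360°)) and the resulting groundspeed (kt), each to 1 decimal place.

Leg 1: heading=3.2°, groundspeed=85.9 kt
Leg 2: heading=99.0°, groundspeed=51.0 kt
Leg 3: heading=55.9°, groundspeed=54.7 kt
Leg 4: heading=352.5°, groundspeed=92.3 kt
Leg 5: heading=180.3°, groundspeed=97.0 kt
Leg 6: heading=18.9°, groundspeed=76.0 kt

Leg 1: desired track 338.5°; wind correction +24.7° → command heading 3.2°, groundspeed 85.9 kt
Leg 2: desired track 110.8°; wind correction -11.8° → command heading 99.0°, groundspeed 51.0 kt
Leg 3: desired track 38.7°; wind correction +17.2° → command heading 55.9°, groundspeed 54.7 kt
Leg 4: desired track 329.2°; wind correction +23.3° → command heading 352.5°, groundspeed 92.3 kt
Leg 5: desired track 202.2°; wind correction -21.9° → command heading 180.3°, groundspeed 97.0 kt
Leg 6: desired track 353.4°; wind correction +25.5° → command heading 18.9°, groundspeed 76.0 kt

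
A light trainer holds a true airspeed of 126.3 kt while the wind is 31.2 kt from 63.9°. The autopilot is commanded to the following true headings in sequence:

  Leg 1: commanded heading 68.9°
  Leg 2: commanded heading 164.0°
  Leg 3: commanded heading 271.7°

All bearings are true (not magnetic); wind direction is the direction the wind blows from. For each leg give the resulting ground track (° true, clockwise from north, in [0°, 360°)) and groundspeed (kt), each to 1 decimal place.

Leg 1: heading 68.9°; drift +1.6° → track 70.5°, groundspeed 95.3 kt
Leg 2: heading 164.0°; drift +13.1° → track 177.1°, groundspeed 135.3 kt
Leg 3: heading 271.7°; drift -5.4° → track 266.3°, groundspeed 154.6 kt

Leg 1: track=70.5°, groundspeed=95.3 kt
Leg 2: track=177.1°, groundspeed=135.3 kt
Leg 3: track=266.3°, groundspeed=154.6 kt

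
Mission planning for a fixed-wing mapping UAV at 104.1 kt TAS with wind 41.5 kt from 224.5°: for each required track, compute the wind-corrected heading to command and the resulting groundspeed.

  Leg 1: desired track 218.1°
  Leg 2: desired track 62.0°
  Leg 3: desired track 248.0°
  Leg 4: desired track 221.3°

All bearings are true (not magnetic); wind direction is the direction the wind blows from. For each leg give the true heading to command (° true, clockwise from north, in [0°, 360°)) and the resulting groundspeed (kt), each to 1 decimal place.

Leg 1: heading=220.6°, groundspeed=62.8 kt
Leg 2: heading=68.9°, groundspeed=142.9 kt
Leg 3: heading=238.9°, groundspeed=64.7 kt
Leg 4: heading=222.6°, groundspeed=62.6 kt

Leg 1: desired track 218.1°; wind correction +2.5° → command heading 220.6°, groundspeed 62.8 kt
Leg 2: desired track 62.0°; wind correction +6.9° → command heading 68.9°, groundspeed 142.9 kt
Leg 3: desired track 248.0°; wind correction -9.1° → command heading 238.9°, groundspeed 64.7 kt
Leg 4: desired track 221.3°; wind correction +1.3° → command heading 222.6°, groundspeed 62.6 kt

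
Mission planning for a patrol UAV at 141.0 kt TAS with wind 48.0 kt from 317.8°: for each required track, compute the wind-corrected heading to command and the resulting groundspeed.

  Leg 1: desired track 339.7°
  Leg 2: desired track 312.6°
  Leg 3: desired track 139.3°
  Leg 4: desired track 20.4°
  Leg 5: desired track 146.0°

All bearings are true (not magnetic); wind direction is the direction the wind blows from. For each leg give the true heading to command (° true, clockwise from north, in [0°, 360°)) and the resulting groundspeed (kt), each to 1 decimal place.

Leg 1: heading=332.4°, groundspeed=95.3 kt
Leg 2: heading=314.4°, groundspeed=93.1 kt
Leg 3: heading=139.8°, groundspeed=189.0 kt
Leg 4: heading=2.8°, groundspeed=112.3 kt
Leg 5: heading=148.8°, groundspeed=188.3 kt

Leg 1: desired track 339.7°; wind correction -7.3° → command heading 332.4°, groundspeed 95.3 kt
Leg 2: desired track 312.6°; wind correction +1.8° → command heading 314.4°, groundspeed 93.1 kt
Leg 3: desired track 139.3°; wind correction +0.5° → command heading 139.8°, groundspeed 189.0 kt
Leg 4: desired track 20.4°; wind correction -17.6° → command heading 2.8°, groundspeed 112.3 kt
Leg 5: desired track 146.0°; wind correction +2.8° → command heading 148.8°, groundspeed 188.3 kt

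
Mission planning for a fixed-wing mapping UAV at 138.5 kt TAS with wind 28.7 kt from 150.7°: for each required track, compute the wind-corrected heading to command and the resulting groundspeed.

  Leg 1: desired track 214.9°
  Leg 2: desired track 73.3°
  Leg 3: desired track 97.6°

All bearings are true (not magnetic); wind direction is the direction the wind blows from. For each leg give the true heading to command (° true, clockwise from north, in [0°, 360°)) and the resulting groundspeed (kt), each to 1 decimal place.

Leg 1: heading=204.1°, groundspeed=123.6 kt
Leg 2: heading=85.0°, groundspeed=129.4 kt
Leg 3: heading=107.1°, groundspeed=119.4 kt

Leg 1: desired track 214.9°; wind correction -10.8° → command heading 204.1°, groundspeed 123.6 kt
Leg 2: desired track 73.3°; wind correction +11.7° → command heading 85.0°, groundspeed 129.4 kt
Leg 3: desired track 97.6°; wind correction +9.5° → command heading 107.1°, groundspeed 119.4 kt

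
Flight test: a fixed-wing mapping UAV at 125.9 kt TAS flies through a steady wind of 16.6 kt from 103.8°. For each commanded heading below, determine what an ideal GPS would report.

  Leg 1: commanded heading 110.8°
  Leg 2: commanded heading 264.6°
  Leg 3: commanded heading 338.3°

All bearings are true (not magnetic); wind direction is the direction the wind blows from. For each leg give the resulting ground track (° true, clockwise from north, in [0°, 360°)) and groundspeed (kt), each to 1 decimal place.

Leg 1: track=111.9°, groundspeed=109.4 kt
Leg 2: track=266.8°, groundspeed=141.7 kt
Leg 3: track=332.6°, groundspeed=136.2 kt

Leg 1: heading 110.8°; drift +1.1° → track 111.9°, groundspeed 109.4 kt
Leg 2: heading 264.6°; drift +2.2° → track 266.8°, groundspeed 141.7 kt
Leg 3: heading 338.3°; drift -5.7° → track 332.6°, groundspeed 136.2 kt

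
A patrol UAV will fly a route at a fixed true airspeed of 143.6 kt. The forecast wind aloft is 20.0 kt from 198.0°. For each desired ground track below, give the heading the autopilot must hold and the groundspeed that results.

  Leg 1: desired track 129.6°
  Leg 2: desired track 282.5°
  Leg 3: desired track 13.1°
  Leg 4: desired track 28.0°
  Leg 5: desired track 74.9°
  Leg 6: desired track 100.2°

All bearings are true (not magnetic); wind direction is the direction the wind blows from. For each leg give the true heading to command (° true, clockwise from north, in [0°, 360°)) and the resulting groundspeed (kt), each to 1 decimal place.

Leg 1: heading=137.0°, groundspeed=135.0 kt
Leg 2: heading=274.5°, groundspeed=140.3 kt
Leg 3: heading=12.4°, groundspeed=163.5 kt
Leg 4: heading=29.4°, groundspeed=163.3 kt
Leg 5: heading=81.6°, groundspeed=153.5 kt
Leg 6: heading=108.1°, groundspeed=144.9 kt

Leg 1: desired track 129.6°; wind correction +7.4° → command heading 137.0°, groundspeed 135.0 kt
Leg 2: desired track 282.5°; wind correction -8.0° → command heading 274.5°, groundspeed 140.3 kt
Leg 3: desired track 13.1°; wind correction -0.7° → command heading 12.4°, groundspeed 163.5 kt
Leg 4: desired track 28.0°; wind correction +1.4° → command heading 29.4°, groundspeed 163.3 kt
Leg 5: desired track 74.9°; wind correction +6.7° → command heading 81.6°, groundspeed 153.5 kt
Leg 6: desired track 100.2°; wind correction +7.9° → command heading 108.1°, groundspeed 144.9 kt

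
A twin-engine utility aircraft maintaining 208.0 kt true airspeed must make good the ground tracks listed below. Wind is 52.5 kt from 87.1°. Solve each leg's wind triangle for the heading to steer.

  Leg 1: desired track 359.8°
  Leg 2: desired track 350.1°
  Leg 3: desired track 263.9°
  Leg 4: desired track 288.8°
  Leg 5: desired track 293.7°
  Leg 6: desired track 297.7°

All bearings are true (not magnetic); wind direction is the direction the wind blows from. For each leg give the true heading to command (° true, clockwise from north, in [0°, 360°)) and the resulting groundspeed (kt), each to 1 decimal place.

Leg 1: heading=14.4°, groundspeed=198.8 kt
Leg 2: heading=4.6°, groundspeed=207.8 kt
Leg 3: heading=263.1°, groundspeed=260.4 kt
Leg 4: heading=294.2°, groundspeed=255.9 kt
Leg 5: heading=300.2°, groundspeed=253.6 kt
Leg 6: heading=305.1°, groundspeed=251.5 kt

Leg 1: desired track 359.8°; wind correction +14.6° → command heading 14.4°, groundspeed 198.8 kt
Leg 2: desired track 350.1°; wind correction +14.5° → command heading 4.6°, groundspeed 207.8 kt
Leg 3: desired track 263.9°; wind correction -0.8° → command heading 263.1°, groundspeed 260.4 kt
Leg 4: desired track 288.8°; wind correction +5.4° → command heading 294.2°, groundspeed 255.9 kt
Leg 5: desired track 293.7°; wind correction +6.5° → command heading 300.2°, groundspeed 253.6 kt
Leg 6: desired track 297.7°; wind correction +7.4° → command heading 305.1°, groundspeed 251.5 kt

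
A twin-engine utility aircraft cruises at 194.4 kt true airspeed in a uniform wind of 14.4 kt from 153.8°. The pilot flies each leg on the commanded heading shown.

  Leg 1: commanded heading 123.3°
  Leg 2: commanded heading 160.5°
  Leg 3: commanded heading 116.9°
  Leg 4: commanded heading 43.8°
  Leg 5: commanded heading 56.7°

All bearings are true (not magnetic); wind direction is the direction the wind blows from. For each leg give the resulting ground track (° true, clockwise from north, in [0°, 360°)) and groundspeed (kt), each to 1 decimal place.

Leg 1: heading 123.3°; drift -2.3° → track 121.0°, groundspeed 182.1 kt
Leg 2: heading 160.5°; drift +0.5° → track 161.0°, groundspeed 180.1 kt
Leg 3: heading 116.9°; drift -2.7° → track 114.2°, groundspeed 183.1 kt
Leg 4: heading 43.8°; drift -3.9° → track 39.9°, groundspeed 199.8 kt
Leg 5: heading 56.7°; drift -4.2° → track 52.5°, groundspeed 196.7 kt

Leg 1: track=121.0°, groundspeed=182.1 kt
Leg 2: track=161.0°, groundspeed=180.1 kt
Leg 3: track=114.2°, groundspeed=183.1 kt
Leg 4: track=39.9°, groundspeed=199.8 kt
Leg 5: track=52.5°, groundspeed=196.7 kt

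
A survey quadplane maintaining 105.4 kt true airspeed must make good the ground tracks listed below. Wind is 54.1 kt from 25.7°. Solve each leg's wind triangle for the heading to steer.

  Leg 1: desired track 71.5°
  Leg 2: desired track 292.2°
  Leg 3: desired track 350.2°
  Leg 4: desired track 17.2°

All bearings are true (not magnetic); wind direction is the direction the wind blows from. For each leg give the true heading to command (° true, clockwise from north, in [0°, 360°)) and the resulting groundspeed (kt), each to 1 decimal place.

Leg 1: heading=49.9°, groundspeed=60.3 kt
Leg 2: heading=323.0°, groundspeed=93.8 kt
Leg 3: heading=7.5°, groundspeed=56.6 kt
Leg 4: heading=21.6°, groundspeed=51.6 kt

Leg 1: desired track 71.5°; wind correction -21.6° → command heading 49.9°, groundspeed 60.3 kt
Leg 2: desired track 292.2°; wind correction +30.8° → command heading 323.0°, groundspeed 93.8 kt
Leg 3: desired track 350.2°; wind correction +17.3° → command heading 7.5°, groundspeed 56.6 kt
Leg 4: desired track 17.2°; wind correction +4.4° → command heading 21.6°, groundspeed 51.6 kt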